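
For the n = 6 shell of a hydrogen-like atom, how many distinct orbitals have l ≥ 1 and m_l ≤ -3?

With n = 6 the allowed l are 0, 1, …, 5.
Orbitals with l ≥ 1 and m_l ≤ -3, by l: l=3 → 1; l=4 → 2; l=5 → 3.
Total orbitals: 1 + 2 + 3 = 6.

6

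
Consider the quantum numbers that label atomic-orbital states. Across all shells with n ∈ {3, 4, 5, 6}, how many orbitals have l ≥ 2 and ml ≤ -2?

20

For each n in the range, tally the orbitals obeying l ≥ 2 and ml ≤ -2:
n=3 → 1; n=4 → 3; n=5 → 6; n=6 → 10.
Total orbitals: 1 + 3 + 6 + 10 = 20.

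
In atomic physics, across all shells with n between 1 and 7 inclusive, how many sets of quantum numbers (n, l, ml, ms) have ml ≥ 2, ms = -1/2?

Per-shell orbital counts meeting the constraint:
n=3 → 1; n=4 → 3; n=5 → 6; n=6 → 10; n=7 → 15.
Orbitals: 1 + 3 + 6 + 10 + 15 = 35. With ms fixed to -1/2 there is one state per orbital, so 35 states.

35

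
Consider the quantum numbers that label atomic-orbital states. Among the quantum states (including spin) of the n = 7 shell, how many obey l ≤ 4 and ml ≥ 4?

Contributions: l=4 → 1.
Orbitals: 1. Each orbital carries two spin states, so 1 × 2 = 2 states.

2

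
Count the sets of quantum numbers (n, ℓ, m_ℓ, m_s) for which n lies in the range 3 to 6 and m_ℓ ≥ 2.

40

Treat each shell separately and count matching orbitals:
n=3 → 1; n=4 → 3; n=5 → 6; n=6 → 10.
Orbitals: 1 + 3 + 6 + 10 = 20. Including both spin states (m_s = ±1/2) gives 2 × 20 = 40 states.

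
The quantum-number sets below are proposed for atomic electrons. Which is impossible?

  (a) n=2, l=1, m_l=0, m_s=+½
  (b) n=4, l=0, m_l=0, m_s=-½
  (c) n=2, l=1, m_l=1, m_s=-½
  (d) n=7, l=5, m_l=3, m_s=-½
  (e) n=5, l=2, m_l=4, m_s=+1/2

(e)

(e) has |m_l| = 4 > l = 2, violating −l ≤ m_l ≤ l.
The remaining sets (a), (b), (c), (d) satisfy all four rules.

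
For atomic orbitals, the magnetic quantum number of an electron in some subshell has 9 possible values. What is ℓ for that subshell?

ℓ = 4 (g)

m_ℓ ranges over 2ℓ+1 integers, so 2ℓ+1 = 9 ⇒ ℓ = 4.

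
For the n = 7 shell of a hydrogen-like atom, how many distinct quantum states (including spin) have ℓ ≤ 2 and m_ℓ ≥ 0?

With n = 7 the allowed ℓ are 0, 1, …, 6.
Orbitals with ℓ ≤ 2 and m_ℓ ≥ 0, by ℓ: ℓ=0 → 1; ℓ=1 → 2; ℓ=2 → 3.
Orbitals: 1 + 2 + 3 = 6. Each orbital carries two spin states, so 6 × 2 = 12 states.

12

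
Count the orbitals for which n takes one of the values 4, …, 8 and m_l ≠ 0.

160

Count contributing orbitals for each principal shell:
n=4 → 12; n=5 → 20; n=6 → 30; n=7 → 42; n=8 → 56.
Total orbitals: 12 + 20 + 30 + 42 + 56 = 160.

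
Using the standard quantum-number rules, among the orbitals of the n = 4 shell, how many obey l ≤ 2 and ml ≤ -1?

3

With n = 4 the allowed l are 0, 1, …, 3.
Per l-value: l=1 → 1; l=2 → 2.
Total orbitals: 1 + 2 = 3.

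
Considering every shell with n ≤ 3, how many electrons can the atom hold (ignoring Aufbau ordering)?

Total orbitals = 1² + 2² + 3² = 14. Doubling for spin gives 28 electrons.

28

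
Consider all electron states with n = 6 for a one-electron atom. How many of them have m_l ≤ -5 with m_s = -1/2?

Per l-value: l=5 → 1.
Orbitals: 1. With m_s fixed to a single value there is one state per orbital, giving 1 state.

1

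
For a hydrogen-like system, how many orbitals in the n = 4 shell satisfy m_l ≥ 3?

The n = 4 shell has l = 0 through 3; check each.
Per l-value: l=3 → 1.
Total orbitals: 1.

1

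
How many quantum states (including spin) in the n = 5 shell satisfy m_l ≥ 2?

12

The (l, m_l) pairs meeting m_l ≥ 2 give: l=2 → 1; l=3 → 2; l=4 → 3.
Orbitals: 1 + 2 + 3 = 6. Each orbital carries two spin states, so 6 × 2 = 12 states.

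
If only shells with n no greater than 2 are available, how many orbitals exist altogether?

Total orbitals = 1² + 2² = 5.

5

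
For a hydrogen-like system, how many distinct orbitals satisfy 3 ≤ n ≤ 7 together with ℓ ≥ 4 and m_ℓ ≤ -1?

Per-shell orbital counts meeting the constraint:
n=5 → 4; n=6 → 9; n=7 → 15.
Total orbitals: 4 + 9 + 15 = 28.

28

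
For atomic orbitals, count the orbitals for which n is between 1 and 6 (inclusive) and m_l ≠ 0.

70

For each n in the range, tally the orbitals obeying m_l ≠ 0:
n=2 → 2; n=3 → 6; n=4 → 12; n=5 → 20; n=6 → 30.
Total orbitals: 2 + 6 + 12 + 20 + 30 = 70.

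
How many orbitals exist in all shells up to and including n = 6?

91

Total orbitals = 1² + 2² + 3² + 4² + 5² + 6² = 91.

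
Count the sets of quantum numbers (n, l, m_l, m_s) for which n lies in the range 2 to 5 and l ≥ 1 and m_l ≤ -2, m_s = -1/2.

10

Per-shell orbital counts meeting the constraint:
n=3 → 1; n=4 → 3; n=5 → 6.
Orbitals: 1 + 3 + 6 = 10. With m_s fixed to -1/2 there is one state per orbital, so 10 states.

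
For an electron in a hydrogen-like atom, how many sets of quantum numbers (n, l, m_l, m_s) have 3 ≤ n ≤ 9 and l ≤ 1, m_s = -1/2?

28

Count contributing orbitals for each principal shell:
n=3 → 4; n=4 → 4; n=5 → 4; n=6 → 4; n=7 → 4; n=8 → 4; n=9 → 4.
Orbitals: 4 + 4 + 4 + 4 + 4 + 4 + 4 = 28. With m_s fixed to -1/2 there is one state per orbital, so 28 states.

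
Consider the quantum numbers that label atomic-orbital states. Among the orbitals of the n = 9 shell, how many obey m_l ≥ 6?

6

Go through l = 0, …, 8 (the values permitted for n = 9).
Contributions: l=6 → 1; l=7 → 2; l=8 → 3.
Total orbitals: 1 + 2 + 3 = 6.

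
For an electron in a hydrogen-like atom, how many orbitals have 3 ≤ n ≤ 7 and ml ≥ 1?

55

Treat each shell separately and count matching orbitals:
n=3 → 3; n=4 → 6; n=5 → 10; n=6 → 15; n=7 → 21.
Total orbitals: 3 + 6 + 10 + 15 + 21 = 55.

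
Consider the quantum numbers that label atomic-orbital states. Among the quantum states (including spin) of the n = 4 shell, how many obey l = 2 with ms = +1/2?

5

Contributions: l=2 → 5.
Orbitals: 5. With ms fixed to a single value there is one state per orbital, giving 5 states.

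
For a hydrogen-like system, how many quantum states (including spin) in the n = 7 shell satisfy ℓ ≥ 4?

66

Orbitals with ℓ ≥ 4, by ℓ: ℓ=4 → 9; ℓ=5 → 11; ℓ=6 → 13.
Orbitals: 9 + 11 + 13 = 33. Each orbital carries two spin states, so 33 × 2 = 66 states.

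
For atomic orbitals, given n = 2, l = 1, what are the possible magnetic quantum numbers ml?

-1, 0, 1

ml takes every integer from −l to +l. With l = 1 that gives the 3 values -1, 0, 1.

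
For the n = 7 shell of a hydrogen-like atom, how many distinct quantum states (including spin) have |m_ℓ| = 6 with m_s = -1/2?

The (ℓ, m_ℓ) pairs meeting |m_ℓ| = 6 give: ℓ=6 → 2.
Orbitals: 2. With m_s fixed to a single value there is one state per orbital, giving 2 states.

2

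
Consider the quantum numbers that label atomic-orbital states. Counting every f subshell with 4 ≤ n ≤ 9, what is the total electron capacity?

An f subshell (ℓ = 3) exists for every n ≥ 4, so shells n = 4, 5, 6, 7, 8, 9 each contribute one — 6 subshells.
Since each f subshell holds 2(2·3+1) = 14 electrons, the total is 6 × 14 = 84.

84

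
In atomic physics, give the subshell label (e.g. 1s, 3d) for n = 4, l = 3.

l = 3 corresponds to the letter 'f', so the subshell is 4f.

4f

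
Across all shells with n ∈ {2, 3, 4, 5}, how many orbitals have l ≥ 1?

Per-shell orbital counts meeting the constraint:
n=2 → 3; n=3 → 8; n=4 → 15; n=5 → 24.
Total orbitals: 3 + 8 + 15 + 24 = 50.

50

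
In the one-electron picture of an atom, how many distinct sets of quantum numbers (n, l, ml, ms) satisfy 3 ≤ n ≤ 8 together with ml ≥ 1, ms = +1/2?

Per-shell orbital counts meeting the constraint:
n=3 → 3; n=4 → 6; n=5 → 10; n=6 → 15; n=7 → 21; n=8 → 28.
Orbitals: 3 + 6 + 10 + 15 + 21 + 28 = 83. With ms fixed to +1/2 there is one state per orbital, so 83 states.

83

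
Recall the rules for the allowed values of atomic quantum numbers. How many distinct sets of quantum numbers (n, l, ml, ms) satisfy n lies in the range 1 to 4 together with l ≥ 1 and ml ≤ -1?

Go shell by shell, enumerating (l, ml) with l ≥ 1 and ml ≤ -1:
n=2 → 1; n=3 → 3; n=4 → 6.
Orbitals: 1 + 3 + 6 = 10. Including both spin states (ms = ±1/2) gives 2 × 10 = 20 states.

20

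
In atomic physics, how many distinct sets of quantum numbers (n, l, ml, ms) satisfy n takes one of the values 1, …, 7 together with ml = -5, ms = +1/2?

3

Go shell by shell, enumerating (l, ml) with ml = -5:
n=6 → 1; n=7 → 2.
Orbitals: 1 + 2 = 3. With ms fixed to +1/2 there is one state per orbital, so 3 states.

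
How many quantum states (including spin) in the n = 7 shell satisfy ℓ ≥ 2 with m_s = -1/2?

45

With n = 7 the allowed ℓ are 0, 1, …, 6.
Orbitals with ℓ ≥ 2, by ℓ: ℓ=2 → 5; ℓ=3 → 7; ℓ=4 → 9; ℓ=5 → 11; ℓ=6 → 13.
Orbitals: 5 + 7 + 9 + 11 + 13 = 45. With m_s fixed to a single value there is one state per orbital, giving 45 states.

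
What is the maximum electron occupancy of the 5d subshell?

10

A subshell with l = 2 has 2l+1 = 5 orbitals, each holding 2 electrons (spin ±1/2), so 5 × 2 = 10.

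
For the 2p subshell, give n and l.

n = 2, l = 1

The leading integer gives n = 2; the letter 'p' means l = 1.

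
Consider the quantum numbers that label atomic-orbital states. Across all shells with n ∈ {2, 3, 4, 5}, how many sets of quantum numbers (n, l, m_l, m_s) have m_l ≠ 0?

Work shell by shell — for each n, count the (l, m_l) pairs that satisfy m_l ≠ 0:
n=2 → 2; n=3 → 6; n=4 → 12; n=5 → 20.
Orbitals: 2 + 6 + 12 + 20 = 40. Including both spin states (m_s = ±1/2) gives 2 × 40 = 80 states.

80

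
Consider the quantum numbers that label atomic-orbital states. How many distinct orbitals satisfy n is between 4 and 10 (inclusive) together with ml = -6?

Treat each shell separately and count matching orbitals:
n=7 → 1; n=8 → 2; n=9 → 3; n=10 → 4.
Total orbitals: 1 + 2 + 3 + 4 = 10.

10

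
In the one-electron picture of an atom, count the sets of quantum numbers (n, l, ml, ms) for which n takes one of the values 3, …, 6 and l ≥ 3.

Count contributing orbitals for each principal shell:
n=4 → 7; n=5 → 16; n=6 → 27.
Orbitals: 7 + 16 + 27 = 50. Including both spin states (ms = ±1/2) gives 2 × 50 = 100 states.

100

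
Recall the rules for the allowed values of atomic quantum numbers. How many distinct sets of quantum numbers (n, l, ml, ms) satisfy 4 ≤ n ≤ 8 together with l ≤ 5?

Treat each shell separately and count matching orbitals:
n=4 → 16; n=5 → 25; n=6 → 36; n=7 → 36; n=8 → 36.
Orbitals: 16 + 25 + 36 + 36 + 36 = 149. Including both spin states (ms = ±1/2) gives 2 × 149 = 298 states.

298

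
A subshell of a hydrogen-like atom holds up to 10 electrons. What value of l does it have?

l = 2

2(2l+1) = 10 ⇒ 2l+1 = 5 ⇒ l = 2.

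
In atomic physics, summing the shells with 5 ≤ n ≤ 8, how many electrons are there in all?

Shell n has n² orbitals: 5²=25 + 6²=36 + 7²=49 + 8²=64 = 174 orbitals.
Two spin states per orbital: 2 × 174 = 348 electrons.

348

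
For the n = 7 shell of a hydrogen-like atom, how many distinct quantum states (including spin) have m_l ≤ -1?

For n = 7, l ranges over 0 … 6.
The (l, m_l) pairs meeting m_l ≤ -1 give: l=1 → 1; l=2 → 2; l=3 → 3; l=4 → 4; l=5 → 5; l=6 → 6.
Orbitals: 1 + 2 + 3 + 4 + 5 + 6 = 21. Each orbital carries two spin states, so 21 × 2 = 42 states.

42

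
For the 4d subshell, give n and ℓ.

n = 4, ℓ = 2

The leading integer gives n = 4; the letter 'd' means ℓ = 2.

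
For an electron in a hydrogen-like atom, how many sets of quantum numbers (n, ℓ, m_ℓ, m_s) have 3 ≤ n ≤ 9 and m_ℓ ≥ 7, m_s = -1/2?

4

Work shell by shell — for each n, count the (ℓ, m_ℓ) pairs that satisfy m_ℓ ≥ 7:
n=8 → 1; n=9 → 3.
Orbitals: 1 + 3 = 4. With m_s fixed to -1/2 there is one state per orbital, so 4 states.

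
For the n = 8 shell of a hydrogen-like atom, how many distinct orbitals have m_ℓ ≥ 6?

3

The n = 8 shell has ℓ = 0 through 7; check each.
The (ℓ, m_ℓ) pairs meeting m_ℓ ≥ 6 give: ℓ=6 → 1; ℓ=7 → 2.
Total orbitals: 1 + 2 = 3.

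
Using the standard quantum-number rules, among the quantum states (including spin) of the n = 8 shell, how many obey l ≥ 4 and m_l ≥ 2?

With n = 8 the allowed l are 0, 1, …, 7.
Per l-value: l=4 → 3; l=5 → 4; l=6 → 5; l=7 → 6.
Orbitals: 3 + 4 + 5 + 6 = 18. Each orbital carries two spin states, so 18 × 2 = 36 states.

36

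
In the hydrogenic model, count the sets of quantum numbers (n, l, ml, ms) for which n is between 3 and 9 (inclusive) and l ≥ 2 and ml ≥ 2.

Work shell by shell — for each n, count the (l, ml) pairs that satisfy l ≥ 2 and ml ≥ 2:
n=3 → 1; n=4 → 3; n=5 → 6; n=6 → 10; n=7 → 15; n=8 → 21; n=9 → 28.
Orbitals: 1 + 3 + 6 + 10 + 15 + 21 + 28 = 84. Including both spin states (ms = ±1/2) gives 2 × 84 = 168 states.

168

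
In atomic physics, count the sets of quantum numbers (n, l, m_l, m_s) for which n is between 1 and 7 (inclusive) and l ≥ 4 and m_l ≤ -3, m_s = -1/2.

Treat each shell separately and count matching orbitals:
n=5 → 2; n=6 → 5; n=7 → 9.
Orbitals: 2 + 5 + 9 = 16. With m_s fixed to -1/2 there is one state per orbital, so 16 states.

16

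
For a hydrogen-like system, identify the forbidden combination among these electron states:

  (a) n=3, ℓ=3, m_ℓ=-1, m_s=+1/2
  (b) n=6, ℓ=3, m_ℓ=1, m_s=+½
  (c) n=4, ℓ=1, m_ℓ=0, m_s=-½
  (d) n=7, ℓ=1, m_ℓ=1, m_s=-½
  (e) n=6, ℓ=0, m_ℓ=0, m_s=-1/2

(a)

(a) has ℓ = 3 ≥ n = 3, violating 0 ≤ ℓ ≤ n−1.
The remaining sets (b), (c), (d), (e) satisfy all four rules.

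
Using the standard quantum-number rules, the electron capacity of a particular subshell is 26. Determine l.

2(2l+1) = 26 ⇒ 2l+1 = 13 ⇒ l = 6.

l = 6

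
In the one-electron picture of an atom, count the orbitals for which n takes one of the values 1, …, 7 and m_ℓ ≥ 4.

Work shell by shell — for each n, count the (ℓ, m_ℓ) pairs that satisfy m_ℓ ≥ 4:
n=5 → 1; n=6 → 3; n=7 → 6.
Total orbitals: 1 + 3 + 6 = 10.

10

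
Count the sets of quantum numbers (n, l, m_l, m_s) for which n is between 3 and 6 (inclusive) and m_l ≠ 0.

Work shell by shell — for each n, count the (l, m_l) pairs that satisfy m_l ≠ 0:
n=3 → 6; n=4 → 12; n=5 → 20; n=6 → 30.
Orbitals: 6 + 12 + 20 + 30 = 68. Including both spin states (m_s = ±1/2) gives 2 × 68 = 136 states.

136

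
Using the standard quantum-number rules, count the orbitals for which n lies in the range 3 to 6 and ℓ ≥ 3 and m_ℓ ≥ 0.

28

Treat each shell separately and count matching orbitals:
n=4 → 4; n=5 → 9; n=6 → 15.
Total orbitals: 4 + 9 + 15 = 28.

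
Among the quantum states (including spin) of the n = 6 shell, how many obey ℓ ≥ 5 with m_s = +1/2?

11

The n = 6 shell has ℓ = 0 through 5; check each.
Per ℓ-value: ℓ=5 → 11.
Orbitals: 11. With m_s fixed to a single value there is one state per orbital, giving 11 states.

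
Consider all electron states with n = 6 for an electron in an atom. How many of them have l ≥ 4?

40

With n = 6 the allowed l are 0, 1, …, 5.
Orbitals with l ≥ 4, by l: l=4 → 9; l=5 → 11.
Orbitals: 9 + 11 = 20. Each orbital carries two spin states, so 20 × 2 = 40 states.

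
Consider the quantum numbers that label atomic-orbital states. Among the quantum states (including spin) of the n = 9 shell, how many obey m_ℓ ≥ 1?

72

For n = 9, ℓ ranges over 0 … 8.
Per ℓ-value: ℓ=1 → 1; ℓ=2 → 2; ℓ=3 → 3; ℓ=4 → 4; ℓ=5 → 5; ℓ=6 → 6; ℓ=7 → 7; ℓ=8 → 8.
Orbitals: 1 + 2 + 3 + 4 + 5 + 6 + 7 + 8 = 36. Each orbital carries two spin states, so 36 × 2 = 72 states.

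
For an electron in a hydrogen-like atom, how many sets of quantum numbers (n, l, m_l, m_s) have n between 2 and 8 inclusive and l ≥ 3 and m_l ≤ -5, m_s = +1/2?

10

For each n in the range, tally the orbitals obeying l ≥ 3 and m_l ≤ -5:
n=6 → 1; n=7 → 3; n=8 → 6.
Orbitals: 1 + 3 + 6 = 10. With m_s fixed to +1/2 there is one state per orbital, so 10 states.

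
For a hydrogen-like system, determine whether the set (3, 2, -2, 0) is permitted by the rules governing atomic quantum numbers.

Invalid

The spin quantum number for an electron can only be m_s = +1/2 or −1/2; m_s = 0 is not one of those.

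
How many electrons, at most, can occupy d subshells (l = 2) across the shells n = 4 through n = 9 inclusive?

A d subshell (l = 2) exists for every n ≥ 3, so shells n = 4, 5, 6, 7, 8, 9 each contribute one — 6 subshells.
Since each d subshell holds 2(2·2+1) = 10 electrons, the total is 6 × 10 = 60.

60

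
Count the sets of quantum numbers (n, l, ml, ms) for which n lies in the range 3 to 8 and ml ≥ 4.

40

Per-shell orbital counts meeting the constraint:
n=5 → 1; n=6 → 3; n=7 → 6; n=8 → 10.
Orbitals: 1 + 3 + 6 + 10 = 20. Including both spin states (ms = ±1/2) gives 2 × 20 = 40 states.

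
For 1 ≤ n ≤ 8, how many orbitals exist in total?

Total orbitals = 1² + 2² + 3² + 4² + 5² + 6² + 7² + 8² = 204.

204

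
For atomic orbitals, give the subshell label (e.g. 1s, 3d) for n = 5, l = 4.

l = 4 corresponds to the letter 'g', so the subshell is 5g.

5g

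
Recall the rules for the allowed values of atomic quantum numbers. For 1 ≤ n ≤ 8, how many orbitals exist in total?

Total orbitals = 1² + 2² + 3² + 4² + 5² + 6² + 7² + 8² = 204.

204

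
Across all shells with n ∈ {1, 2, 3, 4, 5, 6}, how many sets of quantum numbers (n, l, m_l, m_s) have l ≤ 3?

124

Per-shell orbital counts meeting the constraint:
n=1 → 1; n=2 → 4; n=3 → 9; n=4 → 16; n=5 → 16; n=6 → 16.
Orbitals: 1 + 4 + 9 + 16 + 16 + 16 = 62. Including both spin states (m_s = ±1/2) gives 2 × 62 = 124 states.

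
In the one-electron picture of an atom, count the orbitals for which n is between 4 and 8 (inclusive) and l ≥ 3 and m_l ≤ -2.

50

Work shell by shell — for each n, count the (l, m_l) pairs that satisfy l ≥ 3 and m_l ≤ -2:
n=4 → 2; n=5 → 5; n=6 → 9; n=7 → 14; n=8 → 20.
Total orbitals: 2 + 5 + 9 + 14 + 20 = 50.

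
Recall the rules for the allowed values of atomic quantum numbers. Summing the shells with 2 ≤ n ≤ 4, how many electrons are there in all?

Shell n has n² orbitals: 2²=4 + 3²=9 + 4²=16 = 29 orbitals.
Two spin states per orbital: 2 × 29 = 58 electrons.

58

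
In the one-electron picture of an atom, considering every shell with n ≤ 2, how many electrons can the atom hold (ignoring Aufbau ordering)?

10

Total orbitals = 1² + 2² = 5. Doubling for spin gives 10 electrons.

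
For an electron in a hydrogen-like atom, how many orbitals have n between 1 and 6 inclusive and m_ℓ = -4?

3

For each n in the range, tally the orbitals obeying m_ℓ = -4:
n=5 → 1; n=6 → 2.
Total orbitals: 1 + 2 = 3.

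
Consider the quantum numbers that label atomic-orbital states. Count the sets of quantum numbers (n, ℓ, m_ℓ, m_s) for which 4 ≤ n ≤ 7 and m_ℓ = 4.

Treat each shell separately and count matching orbitals:
n=5 → 1; n=6 → 2; n=7 → 3.
Orbitals: 1 + 2 + 3 = 6. Including both spin states (m_s = ±1/2) gives 2 × 6 = 12 states.

12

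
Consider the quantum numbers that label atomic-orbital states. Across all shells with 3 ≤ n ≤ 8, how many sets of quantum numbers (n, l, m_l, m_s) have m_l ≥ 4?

40

Go shell by shell, enumerating (l, m_l) with m_l ≥ 4:
n=5 → 1; n=6 → 3; n=7 → 6; n=8 → 10.
Orbitals: 1 + 3 + 6 + 10 = 20. Including both spin states (m_s = ±1/2) gives 2 × 20 = 40 states.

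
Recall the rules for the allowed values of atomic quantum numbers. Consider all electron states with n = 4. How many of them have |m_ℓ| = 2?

8

The n = 4 shell has ℓ = 0 through 3; check each.
Per ℓ-value: ℓ=2 → 2; ℓ=3 → 2.
Orbitals: 2 + 2 = 4. Each orbital carries two spin states, so 4 × 2 = 8 states.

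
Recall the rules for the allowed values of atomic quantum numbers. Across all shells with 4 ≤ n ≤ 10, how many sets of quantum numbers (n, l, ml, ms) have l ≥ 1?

Count contributing orbitals for each principal shell:
n=4 → 15; n=5 → 24; n=6 → 35; n=7 → 48; n=8 → 63; n=9 → 80; n=10 → 99.
Orbitals: 15 + 24 + 35 + 48 + 63 + 80 + 99 = 364. Including both spin states (ms = ±1/2) gives 2 × 364 = 728 states.

728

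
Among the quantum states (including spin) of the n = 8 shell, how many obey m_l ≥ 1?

Go through l = 0, …, 7 (the values permitted for n = 8).
Orbitals with m_l ≥ 1, by l: l=1 → 1; l=2 → 2; l=3 → 3; l=4 → 4; l=5 → 5; l=6 → 6; l=7 → 7.
Orbitals: 1 + 2 + 3 + 4 + 5 + 6 + 7 = 28. Each orbital carries two spin states, so 28 × 2 = 56 states.

56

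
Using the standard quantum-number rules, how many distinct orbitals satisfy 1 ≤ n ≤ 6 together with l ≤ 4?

Count contributing orbitals for each principal shell:
n=1 → 1; n=2 → 4; n=3 → 9; n=4 → 16; n=5 → 25; n=6 → 25.
Total orbitals: 1 + 4 + 9 + 16 + 25 + 25 = 80.

80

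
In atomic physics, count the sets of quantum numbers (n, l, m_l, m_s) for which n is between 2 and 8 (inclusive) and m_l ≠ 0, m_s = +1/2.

168

For each n in the range, tally the orbitals obeying m_l ≠ 0:
n=2 → 2; n=3 → 6; n=4 → 12; n=5 → 20; n=6 → 30; n=7 → 42; n=8 → 56.
Orbitals: 2 + 6 + 12 + 20 + 30 + 42 + 56 = 168. With m_s fixed to +1/2 there is one state per orbital, so 168 states.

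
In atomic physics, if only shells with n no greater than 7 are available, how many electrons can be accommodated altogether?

280

Total orbitals = 1² + 2² + 3² + 4² + 5² + 6² + 7² = 140. Doubling for spin gives 280 electrons.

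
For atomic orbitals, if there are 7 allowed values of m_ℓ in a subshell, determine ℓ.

ℓ = 3 (f)

m_ℓ ranges over 2ℓ+1 integers, so 2ℓ+1 = 7 ⇒ ℓ = 3.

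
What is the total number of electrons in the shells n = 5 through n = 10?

Shell n has n² orbitals: 5²=25 + 6²=36 + 7²=49 + 8²=64 + 9²=81 + 10²=100 = 355 orbitals.
Two spin states per orbital: 2 × 355 = 710 electrons.

710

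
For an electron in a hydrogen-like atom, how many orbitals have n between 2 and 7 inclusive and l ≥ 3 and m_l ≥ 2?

30

Per-shell orbital counts meeting the constraint:
n=4 → 2; n=5 → 5; n=6 → 9; n=7 → 14.
Total orbitals: 2 + 5 + 9 + 14 = 30.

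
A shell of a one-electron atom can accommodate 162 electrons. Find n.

2n² = 162 ⇒ n² = 81 ⇒ n = 9.

n = 9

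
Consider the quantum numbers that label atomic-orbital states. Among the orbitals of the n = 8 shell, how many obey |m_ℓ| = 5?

6

With n = 8 the allowed ℓ are 0, 1, …, 7.
The (ℓ, m_ℓ) pairs meeting |m_ℓ| = 5 give: ℓ=5 → 2; ℓ=6 → 2; ℓ=7 → 2.
Total orbitals: 2 + 2 + 2 = 6.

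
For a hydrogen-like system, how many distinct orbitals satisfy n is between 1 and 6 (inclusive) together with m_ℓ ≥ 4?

4

Count contributing orbitals for each principal shell:
n=5 → 1; n=6 → 3.
Total orbitals: 1 + 3 = 4.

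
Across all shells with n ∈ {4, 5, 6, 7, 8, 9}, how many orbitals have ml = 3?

Go shell by shell, enumerating (l, ml) with ml = 3:
n=4 → 1; n=5 → 2; n=6 → 3; n=7 → 4; n=8 → 5; n=9 → 6.
Total orbitals: 1 + 2 + 3 + 4 + 5 + 6 = 21.

21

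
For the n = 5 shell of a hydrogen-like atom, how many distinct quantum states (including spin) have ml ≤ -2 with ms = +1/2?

6

For n = 5, l ranges over 0 … 4.
Contributions: l=2 → 1; l=3 → 2; l=4 → 3.
Orbitals: 1 + 2 + 3 = 6. With ms fixed to a single value there is one state per orbital, giving 6 states.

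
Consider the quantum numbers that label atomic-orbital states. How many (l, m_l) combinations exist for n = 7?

The n = 7 shell contains n² = 7² = 49 orbitals.

49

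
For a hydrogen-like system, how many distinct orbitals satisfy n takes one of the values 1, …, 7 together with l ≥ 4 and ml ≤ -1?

Treat each shell separately and count matching orbitals:
n=5 → 4; n=6 → 9; n=7 → 15.
Total orbitals: 4 + 9 + 15 = 28.

28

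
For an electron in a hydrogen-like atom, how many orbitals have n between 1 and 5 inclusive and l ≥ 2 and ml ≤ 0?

Work shell by shell — for each n, count the (l, ml) pairs that satisfy l ≥ 2 and ml ≤ 0:
n=3 → 3; n=4 → 7; n=5 → 12.
Total orbitals: 3 + 7 + 12 = 22.

22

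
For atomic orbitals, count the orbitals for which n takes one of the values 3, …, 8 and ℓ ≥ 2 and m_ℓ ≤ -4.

20

Count contributing orbitals for each principal shell:
n=5 → 1; n=6 → 3; n=7 → 6; n=8 → 10.
Total orbitals: 1 + 3 + 6 + 10 = 20.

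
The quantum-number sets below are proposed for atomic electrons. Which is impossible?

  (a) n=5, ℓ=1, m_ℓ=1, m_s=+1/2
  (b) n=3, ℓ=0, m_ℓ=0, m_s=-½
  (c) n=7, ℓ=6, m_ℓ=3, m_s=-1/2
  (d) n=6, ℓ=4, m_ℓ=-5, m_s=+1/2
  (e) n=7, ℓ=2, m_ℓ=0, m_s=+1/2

(d)

(d) has |m_ℓ| = 5 > ℓ = 4, violating −ℓ ≤ m_ℓ ≤ ℓ.
The remaining sets (a), (b), (c), (e) satisfy all four rules.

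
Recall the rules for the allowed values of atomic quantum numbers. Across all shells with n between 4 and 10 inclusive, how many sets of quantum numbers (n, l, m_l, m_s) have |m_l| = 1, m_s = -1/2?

84

Work shell by shell — for each n, count the (l, m_l) pairs that satisfy |m_l| = 1:
n=4 → 6; n=5 → 8; n=6 → 10; n=7 → 12; n=8 → 14; n=9 → 16; n=10 → 18.
Orbitals: 6 + 8 + 10 + 12 + 14 + 16 + 18 = 84. With m_s fixed to -1/2 there is one state per orbital, so 84 states.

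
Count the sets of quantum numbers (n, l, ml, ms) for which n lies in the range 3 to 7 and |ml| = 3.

40

For each n in the range, tally the orbitals obeying |ml| = 3:
n=4 → 2; n=5 → 4; n=6 → 6; n=7 → 8.
Orbitals: 2 + 4 + 6 + 8 = 20. Including both spin states (ms = ±1/2) gives 2 × 20 = 40 states.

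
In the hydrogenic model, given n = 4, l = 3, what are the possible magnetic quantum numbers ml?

ml takes every integer from −l to +l. With l = 3 that gives the 7 values -3, -2, -1, 0, 1, 2, 3.

-3, -2, -1, 0, 1, 2, 3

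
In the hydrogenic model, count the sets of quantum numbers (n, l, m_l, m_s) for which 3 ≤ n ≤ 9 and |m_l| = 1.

Go shell by shell, enumerating (l, m_l) with |m_l| = 1:
n=3 → 4; n=4 → 6; n=5 → 8; n=6 → 10; n=7 → 12; n=8 → 14; n=9 → 16.
Orbitals: 4 + 6 + 8 + 10 + 12 + 14 + 16 = 70. Including both spin states (m_s = ±1/2) gives 2 × 70 = 140 states.

140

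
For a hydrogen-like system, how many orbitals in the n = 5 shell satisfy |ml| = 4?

For n = 5, l ranges over 0 … 4.
The (l, ml) pairs meeting |ml| = 4 give: l=4 → 2.
Total orbitals: 2.

2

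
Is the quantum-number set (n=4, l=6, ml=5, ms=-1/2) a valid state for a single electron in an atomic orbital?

Invalid

The orbital quantum number must satisfy 0 ≤ l ≤ n−1. With n = 4 the allowed l values are 0, 1, 2, 3, so l = 6 is out of range.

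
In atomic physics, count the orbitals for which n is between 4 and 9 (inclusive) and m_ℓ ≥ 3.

56

Per-shell orbital counts meeting the constraint:
n=4 → 1; n=5 → 3; n=6 → 6; n=7 → 10; n=8 → 15; n=9 → 21.
Total orbitals: 1 + 3 + 6 + 10 + 15 + 21 = 56.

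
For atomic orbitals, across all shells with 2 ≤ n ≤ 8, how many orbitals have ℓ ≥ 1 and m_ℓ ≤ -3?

35

Work shell by shell — for each n, count the (ℓ, m_ℓ) pairs that satisfy ℓ ≥ 1 and m_ℓ ≤ -3:
n=4 → 1; n=5 → 3; n=6 → 6; n=7 → 10; n=8 → 15.
Total orbitals: 1 + 3 + 6 + 10 + 15 = 35.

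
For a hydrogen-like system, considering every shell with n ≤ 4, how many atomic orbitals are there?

Total orbitals = 1² + 2² + 3² + 4² = 30.

30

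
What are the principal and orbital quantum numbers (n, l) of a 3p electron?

n = 3, l = 1

The leading integer gives n = 3; the letter 'p' means l = 1.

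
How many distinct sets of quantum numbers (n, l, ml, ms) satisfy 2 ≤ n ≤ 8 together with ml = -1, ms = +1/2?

28

For each n in the range, tally the orbitals obeying ml = -1:
n=2 → 1; n=3 → 2; n=4 → 3; n=5 → 4; n=6 → 5; n=7 → 6; n=8 → 7.
Orbitals: 1 + 2 + 3 + 4 + 5 + 6 + 7 = 28. With ms fixed to +1/2 there is one state per orbital, so 28 states.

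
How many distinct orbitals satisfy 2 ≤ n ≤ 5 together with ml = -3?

3

For each n in the range, tally the orbitals obeying ml = -3:
n=4 → 1; n=5 → 2.
Total orbitals: 1 + 2 = 3.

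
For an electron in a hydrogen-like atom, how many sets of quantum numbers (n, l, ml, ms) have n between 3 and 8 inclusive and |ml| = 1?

Count contributing orbitals for each principal shell:
n=3 → 4; n=4 → 6; n=5 → 8; n=6 → 10; n=7 → 12; n=8 → 14.
Orbitals: 4 + 6 + 8 + 10 + 12 + 14 = 54. Including both spin states (ms = ±1/2) gives 2 × 54 = 108 states.

108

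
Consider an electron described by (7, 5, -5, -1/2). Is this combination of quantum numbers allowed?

n = 7 is a positive integer. ℓ = 5 satisfies 0 ≤ ℓ ≤ n−1 = 6. m_ℓ = -5 lies in the range −ℓ … +ℓ (here −5 … 5). m_s = -1/2 is one of ±1/2.
All four constraints are satisfied.

Valid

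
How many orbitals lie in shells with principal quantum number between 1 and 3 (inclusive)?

14

Shell n has n² orbitals: 1²=1 + 2²=4 + 3²=9 = 14 orbitals.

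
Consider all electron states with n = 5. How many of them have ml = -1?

For n = 5, l ranges over 0 … 4.
The (l, ml) pairs meeting ml = -1 give: l=1 → 1; l=2 → 1; l=3 → 1; l=4 → 1.
Orbitals: 1 + 1 + 1 + 1 = 4. Each orbital carries two spin states, so 4 × 2 = 8 states.

8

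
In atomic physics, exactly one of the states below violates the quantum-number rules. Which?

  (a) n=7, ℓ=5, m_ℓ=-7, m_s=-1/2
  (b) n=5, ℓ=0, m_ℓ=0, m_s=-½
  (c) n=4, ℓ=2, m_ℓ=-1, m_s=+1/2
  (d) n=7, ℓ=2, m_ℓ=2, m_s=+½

(a) has |m_ℓ| = 7 > ℓ = 5, violating −ℓ ≤ m_ℓ ≤ ℓ.
The remaining sets (b), (c), (d) satisfy all four rules.

(a)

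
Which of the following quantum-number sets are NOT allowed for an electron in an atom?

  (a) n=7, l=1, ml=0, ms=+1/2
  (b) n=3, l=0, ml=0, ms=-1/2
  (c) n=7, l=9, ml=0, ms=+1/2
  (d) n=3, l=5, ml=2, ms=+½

(c) and (d)

(c) has l = 9 ≥ n = 7, violating 0 ≤ l ≤ n−1.
(d) has l = 5 ≥ n = 3, violating 0 ≤ l ≤ n−1.
The remaining sets (a), (b) satisfy all four rules.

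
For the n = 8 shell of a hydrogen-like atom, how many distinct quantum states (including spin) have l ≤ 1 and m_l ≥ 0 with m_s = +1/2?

3

Go through l = 0, …, 7 (the values permitted for n = 8).
The (l, m_l) pairs meeting l ≤ 1 and m_l ≥ 0 give: l=0 → 1; l=1 → 2.
Orbitals: 1 + 2 = 3. With m_s fixed to a single value there is one state per orbital, giving 3 states.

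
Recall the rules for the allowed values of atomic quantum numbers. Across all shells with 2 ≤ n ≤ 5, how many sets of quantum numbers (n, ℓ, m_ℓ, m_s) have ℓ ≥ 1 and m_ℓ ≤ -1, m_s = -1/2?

20

Count contributing orbitals for each principal shell:
n=2 → 1; n=3 → 3; n=4 → 6; n=5 → 10.
Orbitals: 1 + 3 + 6 + 10 = 20. With m_s fixed to -1/2 there is one state per orbital, so 20 states.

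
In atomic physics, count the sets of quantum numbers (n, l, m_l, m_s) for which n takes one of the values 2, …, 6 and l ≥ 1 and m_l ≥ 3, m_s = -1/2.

Per-shell orbital counts meeting the constraint:
n=4 → 1; n=5 → 3; n=6 → 6.
Orbitals: 1 + 3 + 6 = 10. With m_s fixed to -1/2 there is one state per orbital, so 10 states.

10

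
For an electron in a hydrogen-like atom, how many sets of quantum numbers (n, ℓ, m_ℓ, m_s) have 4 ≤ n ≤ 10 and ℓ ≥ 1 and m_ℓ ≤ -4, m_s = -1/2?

Treat each shell separately and count matching orbitals:
n=5 → 1; n=6 → 3; n=7 → 6; n=8 → 10; n=9 → 15; n=10 → 21.
Orbitals: 1 + 3 + 6 + 10 + 15 + 21 = 56. With m_s fixed to -1/2 there is one state per orbital, so 56 states.

56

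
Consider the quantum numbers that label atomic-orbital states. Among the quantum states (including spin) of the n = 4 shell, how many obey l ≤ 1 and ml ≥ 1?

2

The n = 4 shell has l = 0 through 3; check each.
Contributions: l=1 → 1.
Orbitals: 1. Each orbital carries two spin states, so 1 × 2 = 2 states.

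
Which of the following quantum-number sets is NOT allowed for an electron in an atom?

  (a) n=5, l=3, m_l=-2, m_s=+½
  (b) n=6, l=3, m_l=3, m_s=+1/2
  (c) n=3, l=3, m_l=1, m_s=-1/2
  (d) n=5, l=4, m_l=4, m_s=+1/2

(c) has l = 3 ≥ n = 3, violating 0 ≤ l ≤ n−1.
The remaining sets (a), (b), (d) satisfy all four rules.

(c)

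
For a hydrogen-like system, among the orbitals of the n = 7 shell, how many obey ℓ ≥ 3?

For n = 7, ℓ ranges over 0 … 6.
Contributions: ℓ=3 → 7; ℓ=4 → 9; ℓ=5 → 11; ℓ=6 → 13.
Total orbitals: 7 + 9 + 11 + 13 = 40.

40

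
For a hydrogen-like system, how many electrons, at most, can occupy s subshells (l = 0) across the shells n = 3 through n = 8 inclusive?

12

An s subshell (l = 0) exists for every n ≥ 1, so shells n = 3, 4, 5, 6, 7, 8 each contribute one — 6 subshells.
Since each s subshell holds 2(2·0+1) = 2 electrons, the total is 6 × 2 = 12.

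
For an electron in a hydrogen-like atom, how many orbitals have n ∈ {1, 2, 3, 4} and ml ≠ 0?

20

Count contributing orbitals for each principal shell:
n=2 → 2; n=3 → 6; n=4 → 12.
Total orbitals: 2 + 6 + 12 = 20.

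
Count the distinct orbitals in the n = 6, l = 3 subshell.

7

A subshell has 2l+1 orbitals; with l = 3, that's 7.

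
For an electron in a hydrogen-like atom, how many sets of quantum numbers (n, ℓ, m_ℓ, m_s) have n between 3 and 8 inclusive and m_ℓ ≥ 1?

166

Go shell by shell, enumerating (ℓ, m_ℓ) with m_ℓ ≥ 1:
n=3 → 3; n=4 → 6; n=5 → 10; n=6 → 15; n=7 → 21; n=8 → 28.
Orbitals: 3 + 6 + 10 + 15 + 21 + 28 = 83. Including both spin states (m_s = ±1/2) gives 2 × 83 = 166 states.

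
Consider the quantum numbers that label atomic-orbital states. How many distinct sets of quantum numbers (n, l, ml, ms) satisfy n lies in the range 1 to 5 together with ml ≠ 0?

Per-shell orbital counts meeting the constraint:
n=2 → 2; n=3 → 6; n=4 → 12; n=5 → 20.
Orbitals: 2 + 6 + 12 + 20 = 40. Including both spin states (ms = ±1/2) gives 2 × 40 = 80 states.

80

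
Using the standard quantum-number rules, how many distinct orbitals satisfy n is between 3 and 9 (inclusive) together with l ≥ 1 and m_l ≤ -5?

20

Work shell by shell — for each n, count the (l, m_l) pairs that satisfy l ≥ 1 and m_l ≤ -5:
n=6 → 1; n=7 → 3; n=8 → 6; n=9 → 10.
Total orbitals: 1 + 3 + 6 + 10 = 20.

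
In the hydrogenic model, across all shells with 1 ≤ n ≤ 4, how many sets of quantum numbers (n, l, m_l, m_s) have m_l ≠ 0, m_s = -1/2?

Go shell by shell, enumerating (l, m_l) with m_l ≠ 0:
n=2 → 2; n=3 → 6; n=4 → 12.
Orbitals: 2 + 6 + 12 = 20. With m_s fixed to -1/2 there is one state per orbital, so 20 states.

20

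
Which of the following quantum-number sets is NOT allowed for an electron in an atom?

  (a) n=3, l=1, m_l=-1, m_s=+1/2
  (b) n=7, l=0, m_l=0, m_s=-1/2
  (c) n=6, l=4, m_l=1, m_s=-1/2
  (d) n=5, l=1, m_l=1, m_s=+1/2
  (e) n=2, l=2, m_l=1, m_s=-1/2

(e) has l = 2 ≥ n = 2, violating 0 ≤ l ≤ n−1.
The remaining sets (a), (b), (c), (d) satisfy all four rules.

(e)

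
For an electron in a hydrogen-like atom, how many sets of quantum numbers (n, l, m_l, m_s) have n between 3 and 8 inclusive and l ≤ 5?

For each n in the range, tally the orbitals obeying l ≤ 5:
n=3 → 9; n=4 → 16; n=5 → 25; n=6 → 36; n=7 → 36; n=8 → 36.
Orbitals: 9 + 16 + 25 + 36 + 36 + 36 = 158. Including both spin states (m_s = ±1/2) gives 2 × 158 = 316 states.

316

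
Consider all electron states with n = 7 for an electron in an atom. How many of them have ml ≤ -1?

For n = 7, l ranges over 0 … 6.
Contributions: l=1 → 1; l=2 → 2; l=3 → 3; l=4 → 4; l=5 → 5; l=6 → 6.
Orbitals: 1 + 2 + 3 + 4 + 5 + 6 = 21. Each orbital carries two spin states, so 21 × 2 = 42 states.

42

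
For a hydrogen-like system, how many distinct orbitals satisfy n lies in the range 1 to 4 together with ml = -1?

6

Per-shell orbital counts meeting the constraint:
n=2 → 1; n=3 → 2; n=4 → 3.
Total orbitals: 1 + 2 + 3 = 6.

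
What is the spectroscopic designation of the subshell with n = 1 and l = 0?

l = 0 corresponds to the letter 's', so the subshell is 1s.

1s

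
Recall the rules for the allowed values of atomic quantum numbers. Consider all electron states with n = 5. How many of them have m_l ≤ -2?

Per l-value: l=2 → 1; l=3 → 2; l=4 → 3.
Orbitals: 1 + 2 + 3 = 6. Each orbital carries two spin states, so 6 × 2 = 12 states.

12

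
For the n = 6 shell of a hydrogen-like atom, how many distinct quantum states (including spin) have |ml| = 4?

Go through l = 0, …, 5 (the values permitted for n = 6).
The (l, ml) pairs meeting |ml| = 4 give: l=4 → 2; l=5 → 2.
Orbitals: 2 + 2 = 4. Each orbital carries two spin states, so 4 × 2 = 8 states.

8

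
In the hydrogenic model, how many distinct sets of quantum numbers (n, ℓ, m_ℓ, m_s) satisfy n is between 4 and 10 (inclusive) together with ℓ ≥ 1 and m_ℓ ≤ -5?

Count contributing orbitals for each principal shell:
n=6 → 1; n=7 → 3; n=8 → 6; n=9 → 10; n=10 → 15.
Orbitals: 1 + 3 + 6 + 10 + 15 = 35. Including both spin states (m_s = ±1/2) gives 2 × 35 = 70 states.

70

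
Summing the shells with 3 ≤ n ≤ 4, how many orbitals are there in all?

25

Shell n has n² orbitals: 3²=9 + 4²=16 = 25 orbitals.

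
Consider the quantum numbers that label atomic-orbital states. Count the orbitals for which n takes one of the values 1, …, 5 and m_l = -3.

3

Treat each shell separately and count matching orbitals:
n=4 → 1; n=5 → 2.
Total orbitals: 1 + 2 = 3.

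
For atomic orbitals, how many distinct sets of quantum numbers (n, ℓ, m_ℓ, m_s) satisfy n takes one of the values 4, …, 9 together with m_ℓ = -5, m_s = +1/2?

10

Work shell by shell — for each n, count the (ℓ, m_ℓ) pairs that satisfy m_ℓ = -5:
n=6 → 1; n=7 → 2; n=8 → 3; n=9 → 4.
Orbitals: 1 + 2 + 3 + 4 = 10. With m_s fixed to +1/2 there is one state per orbital, so 10 states.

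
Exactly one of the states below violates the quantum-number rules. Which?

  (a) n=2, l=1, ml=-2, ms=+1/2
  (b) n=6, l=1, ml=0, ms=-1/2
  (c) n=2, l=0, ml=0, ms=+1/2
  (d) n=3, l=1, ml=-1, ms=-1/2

(a) has |ml| = 2 > l = 1, violating −l ≤ ml ≤ l.
The remaining sets (b), (c), (d) satisfy all four rules.

(a)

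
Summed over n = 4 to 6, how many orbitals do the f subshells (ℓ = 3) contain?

21

An f subshell (ℓ = 3) exists for every n ≥ 4, so shells n = 4, 5, 6 each contribute one — 3 subshells.
Since each f subshell has 2·3+1 = 7 orbitals, the total is 3 × 7 = 21.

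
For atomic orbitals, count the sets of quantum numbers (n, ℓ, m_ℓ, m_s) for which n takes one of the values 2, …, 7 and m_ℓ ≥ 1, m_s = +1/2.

Count contributing orbitals for each principal shell:
n=2 → 1; n=3 → 3; n=4 → 6; n=5 → 10; n=6 → 15; n=7 → 21.
Orbitals: 1 + 3 + 6 + 10 + 15 + 21 = 56. With m_s fixed to +1/2 there is one state per orbital, so 56 states.

56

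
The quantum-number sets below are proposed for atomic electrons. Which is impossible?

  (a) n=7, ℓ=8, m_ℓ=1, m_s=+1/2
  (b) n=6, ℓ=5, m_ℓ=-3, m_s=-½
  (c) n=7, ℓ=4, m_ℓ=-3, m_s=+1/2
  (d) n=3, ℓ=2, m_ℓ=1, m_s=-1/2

(a)

(a) has ℓ = 8 ≥ n = 7, violating 0 ≤ ℓ ≤ n−1.
The remaining sets (b), (c), (d) satisfy all four rules.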